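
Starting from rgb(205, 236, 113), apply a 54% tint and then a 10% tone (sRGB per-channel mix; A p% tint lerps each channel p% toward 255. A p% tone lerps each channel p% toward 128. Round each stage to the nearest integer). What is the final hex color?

Per channel, c → c + 0.54(255 − c):
  R: 205 + 27 = 232 → 232
  G: 236 + 0.54×(255−236) = 236 + 10.26 = 246.26 → 246
  B: 113 + 0.54×(255−113) = 113 + 76.68 = 189.68 → 190
After the tint: rgb(232, 246, 190) = #e8f6be.
A 10% tone moves each channel 10% toward 128:
  R: 232 + 0.1×(128−232) = 232 − 10.4 = 221.6 → 222
  G: 246 + 0.1×(128−246) = 246 − 11.8 = 234.2 → 234
  B: 190 + 0.1×(128−190) = 190 − 6.2 = 183.8 → 184
rgb(222, 234, 184) = #deeab8.

#deeab8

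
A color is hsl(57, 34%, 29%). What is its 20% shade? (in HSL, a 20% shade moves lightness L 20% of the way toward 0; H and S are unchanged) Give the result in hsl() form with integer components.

L moves 20% from 29 toward 0: 29 − 5.8 = 23.2 → 23.
H and S are unchanged.

hsl(57, 34%, 23%)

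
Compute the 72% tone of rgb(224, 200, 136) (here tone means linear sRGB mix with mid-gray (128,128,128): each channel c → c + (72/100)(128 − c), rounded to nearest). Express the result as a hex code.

#9B9482

A 72% tone moves each channel 72% toward 128:
  R: 224 + 0.72×(128−224) = 224 − 69.12 = 154.88 → 155
  G: 200 − 51.84 = 148.16 → 148
  B: 136 + 0.72×(128−136) = 136 − 5.76 = 130.24 → 130
rgb(155, 148, 130) = #9B9482.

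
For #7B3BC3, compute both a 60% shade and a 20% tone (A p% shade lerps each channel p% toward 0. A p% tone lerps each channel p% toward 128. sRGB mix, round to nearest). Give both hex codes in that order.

#7B3BC3 is rgb(123, 59, 195).
60% shade:
  R: 123 − 73.8 = 49.2 → 49
  G: 59 − 35.4 = 23.6 → 24
  B: 195 + 0.6×(0−195) = 195 − 117 = 78 → 78
  → #31184E
20% tone:
  R: 123 + 1 = 124 → 124
  G: 59 + 13.8 = 72.8 → 73
  B: 195 − 13.4 = 181.6 → 182
  → #7C49B6

#31184E, #7C49B6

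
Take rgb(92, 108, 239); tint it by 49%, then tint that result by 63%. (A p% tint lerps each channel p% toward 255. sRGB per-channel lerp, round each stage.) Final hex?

Per channel, c → c + 0.49(255 − c):
  R: 92 + 0.49×(255−92) = 92 + 79.87 = 171.87 → 172
  G: 108 + 72.03 = 180.03 → 180
  B: 239 + 0.49×(255−239) = 239 + 7.84 = 246.84 → 247
After the tint: rgb(172, 180, 247) = #ACB4F7.
Per channel, c → c + 0.63(255 − c):
  R: 172 + 52.29 = 224.29 → 224
  G: 180 + 0.63×(255−180) = 180 + 47.25 = 227.25 → 227
  B: 247 + 0.63×(255−247) = 247 + 5.04 = 252.04 → 252
rgb(224, 227, 252) = #E0E3FC.

#E0E3FC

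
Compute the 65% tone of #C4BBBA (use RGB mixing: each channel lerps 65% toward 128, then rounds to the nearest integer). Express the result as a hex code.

#C4BBBA is rgb(196, 187, 186).
Per channel, c → c + 0.65(128 − c):
  R: 196 − 44.2 = 151.8 → 152
  G: 187 + 0.65×(128−187) = 187 − 38.35 = 148.65 → 149
  B: 186 − 37.7 = 148.3 → 148
rgb(152, 149, 148) = #989594.

#989594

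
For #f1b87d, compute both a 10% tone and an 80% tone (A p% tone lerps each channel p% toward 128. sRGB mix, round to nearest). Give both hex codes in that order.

#e6b27d, #978b7f

#f1b87d is rgb(241, 184, 125).
10% tone:
  R: 241 + 0.1×(128−241) = 241 − 11.3 = 229.7 → 230
  G: 184 − 5.6 = 178.4 → 178
  B: 125 + 0.1×(128−125) = 125 + 0.3 = 125.3 → 125
  → #e6b27d
80% tone:
  R: 241 + 0.8×(128−241) = 241 − 90.4 = 150.6 → 151
  G: 184 + 0.8×(128−184) = 184 − 44.8 = 139.2 → 139
  B: 125 + 2.4 = 127.4 → 127
  → #978b7f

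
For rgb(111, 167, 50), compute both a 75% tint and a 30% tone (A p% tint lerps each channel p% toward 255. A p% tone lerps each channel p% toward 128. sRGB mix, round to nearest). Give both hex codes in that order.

#dbe9cc, #749b49

75% tint:
  R: 111 + 108 = 219 → 219
  G: 167 + 0.75×(255−167) = 167 + 66 = 233 → 233
  B: 50 + 0.75×(255−50) = 50 + 153.75 = 203.75 → 204
  → #dbe9cc
30% tone:
  R: 111 + 0.3×(128−111) = 111 + 5.1 = 116.1 → 116
  G: 167 + 0.3×(128−167) = 167 − 11.7 = 155.3 → 155
  B: 50 + 23.4 = 73.4 → 73
  → #749b49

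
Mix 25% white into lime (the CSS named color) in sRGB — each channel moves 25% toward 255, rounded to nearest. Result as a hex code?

CSS lime is rgb(0, 255, 0).
A 25% tint moves each channel 25% toward 255:
  R: 0 + 0.25×(255−0) = 0 + 63.75 = 63.75 → 64
  G: 255 + 0 = 255 → 255
  B: 0 + 0.25×(255−0) = 0 + 63.75 = 63.75 → 64
rgb(64, 255, 64) = #40FF40.

#40FF40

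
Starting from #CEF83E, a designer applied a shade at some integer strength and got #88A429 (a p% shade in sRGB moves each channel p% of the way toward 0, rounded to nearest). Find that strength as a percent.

34%

#CEF83E is rgb(206, 248, 62); #88A429 is rgb(136, 164, 41).
On the G channel (widest range): 164 ≈ 248 + (p/100)(0 − 248), so p ≈ 100×(164 − 248)/(0 − 248) = -8400/-248 = 33.87.
p = 34 reproduces all three channels after rounding.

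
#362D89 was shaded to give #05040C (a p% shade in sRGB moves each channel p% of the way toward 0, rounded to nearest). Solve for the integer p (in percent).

91%

#362D89 is rgb(54, 45, 137); #05040C is rgb(5, 4, 12).
On the B channel (widest range): 12 ≈ 137 + (p/100)(0 − 137), so p ≈ 100×(12 − 137)/(0 − 137) = -12500/-137 = 91.24.
p = 91 reproduces all three channels after rounding.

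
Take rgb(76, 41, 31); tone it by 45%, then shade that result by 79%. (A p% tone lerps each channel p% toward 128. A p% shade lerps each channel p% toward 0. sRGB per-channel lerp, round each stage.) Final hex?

#151110

Per channel, c → c + 0.45(128 − c):
  R: 76 + 0.45×(128−76) = 76 + 23.4 = 99.4 → 99
  G: 41 + 0.45×(128−41) = 41 + 39.15 = 80.15 → 80
  B: 31 + 0.45×(128−31) = 31 + 43.65 = 74.65 → 75
After the tone: rgb(99, 80, 75) = #63504B.
Lerp each channel 79% toward 0:
  R: 99 + 0.79×(0−99) = 99 − 78.21 = 20.79 → 21
  G: 80 − 63.2 = 16.8 → 17
  B: 75 + 0.79×(0−75) = 75 − 59.25 = 15.75 → 16
rgb(21, 17, 16) = #151110.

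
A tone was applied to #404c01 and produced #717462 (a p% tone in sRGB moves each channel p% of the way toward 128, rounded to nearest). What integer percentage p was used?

76%

#404c01 is rgb(64, 76, 1); #717462 is rgb(113, 116, 98).
On the B channel (widest range): 98 ≈ 1 + (p/100)(128 − 1), so p ≈ 100×(98 − 1)/(128 − 1) = 9700/127 = 76.38.
p = 76 reproduces all three channels after rounding.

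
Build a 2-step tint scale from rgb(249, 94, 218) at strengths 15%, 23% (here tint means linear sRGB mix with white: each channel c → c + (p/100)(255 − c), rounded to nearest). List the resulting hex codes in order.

#fa76e0, #fa83e3

15%: (249 + 0.9 = 249.9→250, 94 + 24.15 = 118.15→118, 218 + 5.55 = 223.55→224) → #fa76e0
23%: (249 + 1.38 = 250.38→250, 94 + 37.03 = 131.03→131, 218 + 8.51 = 226.51→227) → #fa83e3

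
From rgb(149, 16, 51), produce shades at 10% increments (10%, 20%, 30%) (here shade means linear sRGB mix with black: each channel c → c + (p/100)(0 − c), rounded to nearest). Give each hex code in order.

10%: (149 − 14.9 = 134.1→134, 16 − 1.6 = 14.4→14, 51 − 5.1 = 45.9→46) → #860e2e
20%: (149 − 29.8 = 119.2→119, 16 − 3.2 = 12.8→13, 51 − 10.2 = 40.8→41) → #770d29
30%: (149 − 44.7 = 104.3→104, 16 − 4.8 = 11.2→11, 51 − 15.3 = 35.7→36) → #680b24

#860e2e, #770d29, #680b24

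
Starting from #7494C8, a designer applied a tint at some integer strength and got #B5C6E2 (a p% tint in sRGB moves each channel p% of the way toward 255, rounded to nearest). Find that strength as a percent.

#7494C8 is rgb(116, 148, 200); #B5C6E2 is rgb(181, 198, 226).
On the R channel (widest range): 181 ≈ 116 + (p/100)(255 − 116), so p ≈ 100×(181 − 116)/(255 − 116) = 6500/139 = 46.76.
p = 47 reproduces all three channels after rounding.

47%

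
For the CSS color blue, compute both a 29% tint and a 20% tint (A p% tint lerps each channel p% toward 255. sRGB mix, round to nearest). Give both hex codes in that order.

#4A4AFF, #3333FF

CSS blue is rgb(0, 0, 255).
29% tint:
  R: 0 + 0.29×(255−0) = 0 + 73.95 = 73.95 → 74
  G: 0 + 73.95 = 73.95 → 74
  B: 255 + 0 = 255 → 255
  → #4A4AFF
20% tint:
  R: 0 + 0.2×(255−0) = 0 + 51 = 51 → 51
  G: 0 + 0.2×(255−0) = 0 + 51 = 51 → 51
  B: 255 + 0.2×(255−255) = 255 + 0 = 255 → 255
  → #3333FF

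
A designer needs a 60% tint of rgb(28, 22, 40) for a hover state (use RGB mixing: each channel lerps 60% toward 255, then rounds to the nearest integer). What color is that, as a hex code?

#a4a2a9

Lerp each channel 60% toward 255:
  R: 28 + 0.6×(255−28) = 28 + 136.2 = 164.2 → 164
  G: 22 + 0.6×(255−22) = 22 + 139.8 = 161.8 → 162
  B: 40 + 129 = 169 → 169
rgb(164, 162, 169) = #a4a2a9.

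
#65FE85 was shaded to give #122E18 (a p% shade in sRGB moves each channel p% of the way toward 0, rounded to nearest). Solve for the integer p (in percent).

#65FE85 is rgb(101, 254, 133); #122E18 is rgb(18, 46, 24).
On the G channel (widest range): 46 ≈ 254 + (p/100)(0 − 254), so p ≈ 100×(46 − 254)/(0 − 254) = -20800/-254 = 81.89.
p = 82 reproduces all three channels after rounding.

82%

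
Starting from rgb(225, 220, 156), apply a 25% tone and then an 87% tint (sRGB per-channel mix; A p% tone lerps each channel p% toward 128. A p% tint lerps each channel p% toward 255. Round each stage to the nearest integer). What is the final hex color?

Per channel, c → c + 0.25(128 − c):
  R: 225 + 0.25×(128−225) = 225 − 24.25 = 200.75 → 201
  G: 220 + 0.25×(128−220) = 220 − 23 = 197 → 197
  B: 156 + 0.25×(128−156) = 156 − 7 = 149 → 149
After the tone: rgb(201, 197, 149) = #C9C595.
An 87% tint moves each channel 87% toward 255:
  R: 201 + 0.87×(255−201) = 201 + 46.98 = 247.98 → 248
  G: 197 + 50.46 = 247.46 → 247
  B: 149 + 92.22 = 241.22 → 241
rgb(248, 247, 241) = #F8F7F1.

#F8F7F1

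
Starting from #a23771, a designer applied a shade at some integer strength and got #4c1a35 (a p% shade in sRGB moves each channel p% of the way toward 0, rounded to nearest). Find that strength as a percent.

53%

#a23771 is rgb(162, 55, 113); #4c1a35 is rgb(76, 26, 53).
On the R channel (widest range): 76 ≈ 162 + (p/100)(0 − 162), so p ≈ 100×(76 − 162)/(0 − 162) = -8600/-162 = 53.09.
p = 53 reproduces all three channels after rounding.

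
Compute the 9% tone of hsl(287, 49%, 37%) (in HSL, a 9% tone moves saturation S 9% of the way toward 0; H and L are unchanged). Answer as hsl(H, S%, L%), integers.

S moves 9% from 49 toward 0: 49 − 4.41 = 44.59 → 45.
H and L are unchanged.

hsl(287, 45%, 37%)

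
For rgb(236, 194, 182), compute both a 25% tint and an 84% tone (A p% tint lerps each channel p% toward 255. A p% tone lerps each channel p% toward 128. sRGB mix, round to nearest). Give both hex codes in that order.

#F1D1C8, #918B89

25% tint:
  R: 236 + 4.75 = 240.75 → 241
  G: 194 + 0.25×(255−194) = 194 + 15.25 = 209.25 → 209
  B: 182 + 18.25 = 200.25 → 200
  → #F1D1C8
84% tone:
  R: 236 + 0.84×(128−236) = 236 − 90.72 = 145.28 → 145
  G: 194 + 0.84×(128−194) = 194 − 55.44 = 138.56 → 139
  B: 182 − 45.36 = 136.64 → 137
  → #918B89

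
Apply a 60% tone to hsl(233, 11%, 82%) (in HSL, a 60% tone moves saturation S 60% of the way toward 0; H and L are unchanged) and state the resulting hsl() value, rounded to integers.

hsl(233, 4%, 82%)

S moves 60% from 11 toward 0: 11 − 6.6 = 4.4 → 4.
H and L are unchanged.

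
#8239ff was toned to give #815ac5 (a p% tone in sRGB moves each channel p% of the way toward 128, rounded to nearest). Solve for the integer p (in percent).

#8239ff is rgb(130, 57, 255); #815ac5 is rgb(129, 90, 197).
On the B channel (widest range): 197 ≈ 255 + (p/100)(128 − 255), so p ≈ 100×(197 − 255)/(128 − 255) = -5800/-127 = 45.67.
p = 46 reproduces all three channels after rounding.

46%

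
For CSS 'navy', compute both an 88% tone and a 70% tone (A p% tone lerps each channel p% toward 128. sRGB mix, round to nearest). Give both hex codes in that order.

CSS navy is rgb(0, 0, 128).
88% tone:
  R: 0 + 0.88×(128−0) = 0 + 112.64 = 112.64 → 113
  G: 0 + 112.64 = 112.64 → 113
  B: 128 + 0 = 128 → 128
  → #717180
70% tone:
  R: 0 + 89.6 = 89.6 → 90
  G: 0 + 89.6 = 89.6 → 90
  B: 128 + 0.7×(128−128) = 128 + 0 = 128 → 128
  → #5a5a80

#717180, #5a5a80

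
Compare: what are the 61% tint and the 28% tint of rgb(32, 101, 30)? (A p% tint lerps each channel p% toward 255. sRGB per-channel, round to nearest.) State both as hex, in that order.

#A8C3A7, #5E905D

61% tint:
  R: 32 + 0.61×(255−32) = 32 + 136.03 = 168.03 → 168
  G: 101 + 93.94 = 194.94 → 195
  B: 30 + 0.61×(255−30) = 30 + 137.25 = 167.25 → 167
  → #A8C3A7
28% tint:
  R: 32 + 62.44 = 94.44 → 94
  G: 101 + 0.28×(255−101) = 101 + 43.12 = 144.12 → 144
  B: 30 + 0.28×(255−30) = 30 + 63 = 93 → 93
  → #5E905D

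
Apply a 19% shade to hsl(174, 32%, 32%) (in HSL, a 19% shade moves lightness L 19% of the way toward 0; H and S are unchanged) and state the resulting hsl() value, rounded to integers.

hsl(174, 32%, 26%)

L moves 19% from 32 toward 0: 32 − 6.08 = 25.92 → 26.
H and S are unchanged.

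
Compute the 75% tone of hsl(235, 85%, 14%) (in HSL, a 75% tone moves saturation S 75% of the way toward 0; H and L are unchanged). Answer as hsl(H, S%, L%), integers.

S moves 75% from 85 toward 0: 85 − 63.75 = 21.25 → 21.
H and L are unchanged.

hsl(235, 21%, 14%)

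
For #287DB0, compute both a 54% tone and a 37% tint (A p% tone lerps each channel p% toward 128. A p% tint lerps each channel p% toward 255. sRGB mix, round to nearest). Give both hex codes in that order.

#287DB0 is rgb(40, 125, 176).
54% tone:
  R: 40 + 47.52 = 87.52 → 88
  G: 125 + 1.62 = 126.62 → 127
  B: 176 + 0.54×(128−176) = 176 − 25.92 = 150.08 → 150
  → #587F96
37% tint:
  R: 40 + 79.55 = 119.55 → 120
  G: 125 + 48.1 = 173.1 → 173
  B: 176 + 0.37×(255−176) = 176 + 29.23 = 205.23 → 205
  → #78ADCD

#587F96, #78ADCD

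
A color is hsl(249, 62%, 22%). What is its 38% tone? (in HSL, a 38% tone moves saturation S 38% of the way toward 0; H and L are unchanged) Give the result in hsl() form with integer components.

hsl(249, 38%, 22%)

S moves 38% from 62 toward 0: 62 − 23.56 = 38.44 → 38.
H and L are unchanged.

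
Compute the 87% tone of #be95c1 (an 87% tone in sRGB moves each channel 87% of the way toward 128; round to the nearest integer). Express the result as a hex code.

#be95c1 is rgb(190, 149, 193).
An 87% tone moves each channel 87% toward 128:
  R: 190 − 53.94 = 136.06 → 136
  G: 149 + 0.87×(128−149) = 149 − 18.27 = 130.73 → 131
  B: 193 + 0.87×(128−193) = 193 − 56.55 = 136.45 → 136
rgb(136, 131, 136) = #888388.

#888388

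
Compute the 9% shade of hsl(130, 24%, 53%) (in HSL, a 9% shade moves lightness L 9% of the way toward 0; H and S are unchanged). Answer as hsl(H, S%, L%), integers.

L moves 9% from 53 toward 0: 53 − 4.77 = 48.23 → 48.
H and S are unchanged.

hsl(130, 24%, 48%)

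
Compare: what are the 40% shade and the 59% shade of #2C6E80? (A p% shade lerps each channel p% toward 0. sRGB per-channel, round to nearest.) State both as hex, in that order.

#2C6E80 is rgb(44, 110, 128).
40% shade:
  R: 44 + 0.4×(0−44) = 44 − 17.6 = 26.4 → 26
  G: 110 − 44 = 66 → 66
  B: 128 + 0.4×(0−128) = 128 − 51.2 = 76.8 → 77
  → #1A424D
59% shade:
  R: 44 − 25.96 = 18.04 → 18
  G: 110 + 0.59×(0−110) = 110 − 64.9 = 45.1 → 45
  B: 128 + 0.59×(0−128) = 128 − 75.52 = 52.48 → 52
  → #122D34

#1A424D, #122D34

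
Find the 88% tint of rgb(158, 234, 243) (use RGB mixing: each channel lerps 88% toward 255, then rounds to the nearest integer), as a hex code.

#F3FCFE

Per channel, c → c + 0.88(255 − c):
  R: 158 + 85.36 = 243.36 → 243
  G: 234 + 0.88×(255−234) = 234 + 18.48 = 252.48 → 252
  B: 243 + 10.56 = 253.56 → 254
rgb(243, 252, 254) = #F3FCFE.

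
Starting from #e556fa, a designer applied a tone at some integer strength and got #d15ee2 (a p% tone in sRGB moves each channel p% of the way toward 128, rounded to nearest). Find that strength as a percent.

#e556fa is rgb(229, 86, 250); #d15ee2 is rgb(209, 94, 226).
On the B channel (widest range): 226 ≈ 250 + (p/100)(128 − 250), so p ≈ 100×(226 − 250)/(128 − 250) = -2400/-122 = 19.67.
p = 20 reproduces all three channels after rounding.

20%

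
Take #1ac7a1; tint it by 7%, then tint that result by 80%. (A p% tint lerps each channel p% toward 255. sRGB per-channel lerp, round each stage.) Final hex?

#1ac7a1 is rgb(26, 199, 161).
Per channel, c → c + 0.07(255 − c):
  R: 26 + 0.07×(255−26) = 26 + 16.03 = 42.03 → 42
  G: 199 + 0.07×(255−199) = 199 + 3.92 = 202.92 → 203
  B: 161 + 0.07×(255−161) = 161 + 6.58 = 167.58 → 168
After the tint: rgb(42, 203, 168) = #2acba8.
Per channel, c → c + 0.8(255 − c):
  R: 42 + 0.8×(255−42) = 42 + 170.4 = 212.4 → 212
  G: 203 + 0.8×(255−203) = 203 + 41.6 = 244.6 → 245
  B: 168 + 0.8×(255−168) = 168 + 69.6 = 237.6 → 238
rgb(212, 245, 238) = #d4f5ee.

#d4f5ee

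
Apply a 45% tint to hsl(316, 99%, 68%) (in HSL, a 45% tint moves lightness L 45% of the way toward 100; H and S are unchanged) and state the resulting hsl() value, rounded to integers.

hsl(316, 99%, 82%)

L moves 45% from 68 toward 100: 68 + 14.4 = 82.4 → 82.
H and S are unchanged.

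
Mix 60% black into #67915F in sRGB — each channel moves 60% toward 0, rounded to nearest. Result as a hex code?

#293A26

#67915F is rgb(103, 145, 95).
A 60% shade moves each channel 60% toward 0:
  R: 103 + 0.6×(0−103) = 103 − 61.8 = 41.2 → 41
  G: 145 + 0.6×(0−145) = 145 − 87 = 58 → 58
  B: 95 + 0.6×(0−95) = 95 − 57 = 38 → 38
rgb(41, 58, 38) = #293A26.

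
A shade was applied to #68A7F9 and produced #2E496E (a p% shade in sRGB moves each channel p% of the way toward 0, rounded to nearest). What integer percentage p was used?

56%

#68A7F9 is rgb(104, 167, 249); #2E496E is rgb(46, 73, 110).
On the B channel (widest range): 110 ≈ 249 + (p/100)(0 − 249), so p ≈ 100×(110 − 249)/(0 − 249) = -13900/-249 = 55.82.
p = 56 reproduces all three channels after rounding.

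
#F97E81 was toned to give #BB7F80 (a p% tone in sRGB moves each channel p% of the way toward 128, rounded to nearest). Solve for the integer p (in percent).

#F97E81 is rgb(249, 126, 129); #BB7F80 is rgb(187, 127, 128).
On the R channel (widest range): 187 ≈ 249 + (p/100)(128 − 249), so p ≈ 100×(187 − 249)/(128 − 249) = -6200/-121 = 51.24.
p = 51 reproduces all three channels after rounding.

51%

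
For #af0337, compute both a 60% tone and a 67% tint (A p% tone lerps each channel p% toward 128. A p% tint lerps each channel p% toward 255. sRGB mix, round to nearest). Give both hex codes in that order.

#934e63, #e5acbd

#af0337 is rgb(175, 3, 55).
60% tone:
  R: 175 − 28.2 = 146.8 → 147
  G: 3 + 0.6×(128−3) = 3 + 75 = 78 → 78
  B: 55 + 43.8 = 98.8 → 99
  → #934e63
67% tint:
  R: 175 + 0.67×(255−175) = 175 + 53.6 = 228.6 → 229
  G: 3 + 0.67×(255−3) = 3 + 168.84 = 171.84 → 172
  B: 55 + 0.67×(255−55) = 55 + 134 = 189 → 189
  → #e5acbd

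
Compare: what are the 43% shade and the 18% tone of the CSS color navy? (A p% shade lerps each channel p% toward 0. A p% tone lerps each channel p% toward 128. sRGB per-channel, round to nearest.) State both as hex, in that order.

#000049, #171780

CSS navy is rgb(0, 0, 128).
43% shade:
  R: 0 + 0.43×(0−0) = 0 + 0 = 0 → 0
  G: 0 + 0 = 0 → 0
  B: 128 + 0.43×(0−128) = 128 − 55.04 = 72.96 → 73
  → #000049
18% tone:
  R: 0 + 0.18×(128−0) = 0 + 23.04 = 23.04 → 23
  G: 0 + 0.18×(128−0) = 0 + 23.04 = 23.04 → 23
  B: 128 + 0.18×(128−128) = 128 + 0 = 128 → 128
  → #171780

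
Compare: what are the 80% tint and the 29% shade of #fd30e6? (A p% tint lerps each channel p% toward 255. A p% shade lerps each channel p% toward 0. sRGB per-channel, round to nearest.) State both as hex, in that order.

#fd30e6 is rgb(253, 48, 230).
80% tint:
  R: 253 + 0.8×(255−253) = 253 + 1.6 = 254.6 → 255
  G: 48 + 165.6 = 213.6 → 214
  B: 230 + 0.8×(255−230) = 230 + 20 = 250 → 250
  → #ffd6fa
29% shade:
  R: 253 − 73.37 = 179.63 → 180
  G: 48 + 0.29×(0−48) = 48 − 13.92 = 34.08 → 34
  B: 230 − 66.7 = 163.3 → 163
  → #b422a3

#ffd6fa, #b422a3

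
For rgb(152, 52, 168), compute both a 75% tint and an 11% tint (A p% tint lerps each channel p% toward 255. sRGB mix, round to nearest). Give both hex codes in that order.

75% tint:
  R: 152 + 0.75×(255−152) = 152 + 77.25 = 229.25 → 229
  G: 52 + 0.75×(255−52) = 52 + 152.25 = 204.25 → 204
  B: 168 + 0.75×(255−168) = 168 + 65.25 = 233.25 → 233
  → #E5CCE9
11% tint:
  R: 152 + 11.33 = 163.33 → 163
  G: 52 + 0.11×(255−52) = 52 + 22.33 = 74.33 → 74
  B: 168 + 0.11×(255−168) = 168 + 9.57 = 177.57 → 178
  → #A34AB2

#E5CCE9, #A34AB2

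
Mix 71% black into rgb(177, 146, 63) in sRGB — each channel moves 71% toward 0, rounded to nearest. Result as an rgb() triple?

Per channel, c → c + 0.71(0 − c):
  R: 177 − 125.67 = 51.33 → 51
  G: 146 − 103.66 = 42.34 → 42
  B: 63 − 44.73 = 18.27 → 18

rgb(51, 42, 18)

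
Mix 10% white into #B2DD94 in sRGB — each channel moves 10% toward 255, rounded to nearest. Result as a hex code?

#B2DD94 is rgb(178, 221, 148).
Per channel, c → c + 0.1(255 − c):
  R: 178 + 7.7 = 185.7 → 186
  G: 221 + 3.4 = 224.4 → 224
  B: 148 + 10.7 = 158.7 → 159
rgb(186, 224, 159) = #BAE09F.

#BAE09F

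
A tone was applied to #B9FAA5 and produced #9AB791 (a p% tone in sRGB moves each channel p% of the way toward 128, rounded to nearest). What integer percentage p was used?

#B9FAA5 is rgb(185, 250, 165); #9AB791 is rgb(154, 183, 145).
On the G channel (widest range): 183 ≈ 250 + (p/100)(128 − 250), so p ≈ 100×(183 − 250)/(128 − 250) = -6700/-122 = 54.92.
p = 55 reproduces all three channels after rounding.

55%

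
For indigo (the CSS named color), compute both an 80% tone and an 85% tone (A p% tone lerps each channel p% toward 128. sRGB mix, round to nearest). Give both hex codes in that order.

#756680, #786D80

CSS indigo is rgb(75, 0, 130).
80% tone:
  R: 75 + 0.8×(128−75) = 75 + 42.4 = 117.4 → 117
  G: 0 + 0.8×(128−0) = 0 + 102.4 = 102.4 → 102
  B: 130 + 0.8×(128−130) = 130 − 1.6 = 128.4 → 128
  → #756680
85% tone:
  R: 75 + 0.85×(128−75) = 75 + 45.05 = 120.05 → 120
  G: 0 + 0.85×(128−0) = 0 + 108.8 = 108.8 → 109
  B: 130 − 1.7 = 128.3 → 128
  → #786D80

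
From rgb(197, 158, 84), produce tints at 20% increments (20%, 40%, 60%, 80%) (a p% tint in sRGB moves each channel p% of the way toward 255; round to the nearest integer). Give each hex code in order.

#d1b176, #dcc598, #e8d8bb, #f3ecdd

20%: (197 + 11.6 = 208.6→209, 158 + 19.4 = 177.4→177, 84 + 34.2 = 118.2→118) → #d1b176
40%: (197 + 23.2 = 220.2→220, 158 + 38.8 = 196.8→197, 84 + 68.4 = 152.4→152) → #dcc598
60%: (197 + 34.8 = 231.8→232, 158 + 58.2 = 216.2→216, 84 + 102.6 = 186.6→187) → #e8d8bb
80%: (197 + 46.4 = 243.4→243, 158 + 77.6 = 235.6→236, 84 + 136.8 = 220.8→221) → #f3ecdd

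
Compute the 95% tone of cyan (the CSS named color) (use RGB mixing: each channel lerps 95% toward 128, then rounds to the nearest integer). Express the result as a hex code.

#7a8686

CSS cyan is rgb(0, 255, 255).
A 95% tone moves each channel 95% toward 128:
  R: 0 + 0.95×(128−0) = 0 + 121.6 = 121.6 → 122
  G: 255 + 0.95×(128−255) = 255 − 120.65 = 134.35 → 134
  B: 255 + 0.95×(128−255) = 255 − 120.65 = 134.35 → 134
rgb(122, 134, 134) = #7a8686.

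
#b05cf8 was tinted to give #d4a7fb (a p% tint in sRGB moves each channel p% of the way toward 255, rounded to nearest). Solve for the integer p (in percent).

46%

#b05cf8 is rgb(176, 92, 248); #d4a7fb is rgb(212, 167, 251).
On the G channel (widest range): 167 ≈ 92 + (p/100)(255 − 92), so p ≈ 100×(167 − 92)/(255 − 92) = 7500/163 = 46.01.
p = 46 reproduces all three channels after rounding.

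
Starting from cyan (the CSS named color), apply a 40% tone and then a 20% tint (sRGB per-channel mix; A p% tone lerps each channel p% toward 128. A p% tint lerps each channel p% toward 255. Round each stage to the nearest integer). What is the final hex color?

CSS cyan is rgb(0, 255, 255).
A 40% tone moves each channel 40% toward 128:
  R: 0 + 0.4×(128−0) = 0 + 51.2 = 51.2 → 51
  G: 255 + 0.4×(128−255) = 255 − 50.8 = 204.2 → 204
  B: 255 + 0.4×(128−255) = 255 − 50.8 = 204.2 → 204
After the tone: rgb(51, 204, 204) = #33cccc.
Lerp each channel 20% toward 255:
  R: 51 + 0.2×(255−51) = 51 + 40.8 = 91.8 → 92
  G: 204 + 0.2×(255−204) = 204 + 10.2 = 214.2 → 214
  B: 204 + 10.2 = 214.2 → 214
rgb(92, 214, 214) = #5cd6d6.

#5cd6d6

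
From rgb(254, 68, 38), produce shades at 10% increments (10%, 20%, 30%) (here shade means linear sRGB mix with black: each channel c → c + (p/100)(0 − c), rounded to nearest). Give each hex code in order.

10%: (254 − 25.4 = 228.6→229, 68 − 6.8 = 61.2→61, 38 − 3.8 = 34.2→34) → #e53d22
20%: (254 − 50.8 = 203.2→203, 68 − 13.6 = 54.4→54, 38 − 7.6 = 30.4→30) → #cb361e
30%: (254 − 76.2 = 177.8→178, 68 − 20.4 = 47.6→48, 38 − 11.4 = 26.6→27) → #b2301b

#e53d22, #cb361e, #b2301b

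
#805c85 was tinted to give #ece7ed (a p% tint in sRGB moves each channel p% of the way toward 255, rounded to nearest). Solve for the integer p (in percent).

85%

#805c85 is rgb(128, 92, 133); #ece7ed is rgb(236, 231, 237).
On the G channel (widest range): 231 ≈ 92 + (p/100)(255 − 92), so p ≈ 100×(231 − 92)/(255 − 92) = 13900/163 = 85.28.
p = 85 reproduces all three channels after rounding.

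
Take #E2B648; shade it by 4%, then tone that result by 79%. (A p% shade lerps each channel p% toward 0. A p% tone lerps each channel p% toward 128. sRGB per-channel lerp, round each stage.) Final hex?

#938A74

#E2B648 is rgb(226, 182, 72).
Lerp each channel 4% toward 0:
  R: 226 + 0.04×(0−226) = 226 − 9.04 = 216.96 → 217
  G: 182 − 7.28 = 174.72 → 175
  B: 72 − 2.88 = 69.12 → 69
After the shade: rgb(217, 175, 69) = #D9AF45.
Lerp each channel 79% toward 128:
  R: 217 + 0.79×(128−217) = 217 − 70.31 = 146.69 → 147
  G: 175 − 37.13 = 137.87 → 138
  B: 69 + 0.79×(128−69) = 69 + 46.61 = 115.61 → 116
rgb(147, 138, 116) = #938A74.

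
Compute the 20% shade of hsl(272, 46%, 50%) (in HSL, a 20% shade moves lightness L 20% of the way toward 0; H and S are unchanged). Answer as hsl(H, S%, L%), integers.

L moves 20% from 50 toward 0: 50 − 10 = 40 → 40.
H and S are unchanged.

hsl(272, 46%, 40%)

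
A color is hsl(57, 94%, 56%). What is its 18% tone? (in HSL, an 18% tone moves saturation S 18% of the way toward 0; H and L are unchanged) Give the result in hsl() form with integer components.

S moves 18% from 94 toward 0: 94 − 16.92 = 77.08 → 77.
H and L are unchanged.

hsl(57, 77%, 56%)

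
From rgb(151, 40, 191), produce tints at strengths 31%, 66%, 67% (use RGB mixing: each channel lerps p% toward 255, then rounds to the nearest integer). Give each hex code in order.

31%: (151 + 32.24 = 183.24→183, 40 + 66.65 = 106.65→107, 191 + 19.84 = 210.84→211) → #B76BD3
66%: (151 + 68.64 = 219.64→220, 40 + 141.9 = 181.9→182, 191 + 42.24 = 233.24→233) → #DCB6E9
67%: (151 + 69.68 = 220.68→221, 40 + 144.05 = 184.05→184, 191 + 42.88 = 233.88→234) → #DDB8EA

#B76BD3, #DCB6E9, #DDB8EA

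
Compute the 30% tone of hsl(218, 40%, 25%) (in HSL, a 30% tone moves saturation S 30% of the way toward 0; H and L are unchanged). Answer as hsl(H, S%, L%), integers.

S moves 30% from 40 toward 0: 40 − 12 = 28 → 28.
H and L are unchanged.

hsl(218, 28%, 25%)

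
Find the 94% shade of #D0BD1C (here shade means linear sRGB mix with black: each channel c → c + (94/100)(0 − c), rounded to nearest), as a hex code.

#D0BD1C is rgb(208, 189, 28).
Lerp each channel 94% toward 0:
  R: 208 + 0.94×(0−208) = 208 − 195.52 = 12.48 → 12
  G: 189 − 177.66 = 11.34 → 11
  B: 28 + 0.94×(0−28) = 28 − 26.32 = 1.68 → 2
rgb(12, 11, 2) = #0C0B02.

#0C0B02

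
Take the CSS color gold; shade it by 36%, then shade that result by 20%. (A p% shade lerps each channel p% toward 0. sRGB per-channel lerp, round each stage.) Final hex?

#826e00

CSS gold is rgb(255, 215, 0).
Lerp each channel 36% toward 0:
  R: 255 − 91.8 = 163.2 → 163
  G: 215 + 0.36×(0−215) = 215 − 77.4 = 137.6 → 138
  B: 0 + 0 = 0 → 0
After the shade: rgb(163, 138, 0) = #a38a00.
Per channel, c → c + 0.2(0 − c):
  R: 163 − 32.6 = 130.4 → 130
  G: 138 + 0.2×(0−138) = 138 − 27.6 = 110.4 → 110
  B: 0 + 0 = 0 → 0
rgb(130, 110, 0) = #826e00.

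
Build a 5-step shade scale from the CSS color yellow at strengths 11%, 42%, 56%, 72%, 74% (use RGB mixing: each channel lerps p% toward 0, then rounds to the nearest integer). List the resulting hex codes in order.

CSS yellow is rgb(255, 255, 0).
11%: (255 − 28.05 = 226.95→227, 255 − 28.05 = 226.95→227, 0→0) → #E3E300
42%: (255 − 107.1 = 147.9→148, 255 − 107.1 = 147.9→148, 0→0) → #949400
56%: (255 − 142.8 = 112.2→112, 255 − 142.8 = 112.2→112, 0→0) → #707000
72%: (255 − 183.6 = 71.4→71, 255 − 183.6 = 71.4→71, 0→0) → #474700
74%: (255 − 188.7 = 66.3→66, 255 − 188.7 = 66.3→66, 0→0) → #424200

#E3E300, #949400, #707000, #474700, #424200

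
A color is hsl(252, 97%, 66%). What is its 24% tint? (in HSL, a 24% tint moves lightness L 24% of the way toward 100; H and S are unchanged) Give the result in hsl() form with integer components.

L moves 24% from 66 toward 100: 66 + 8.16 = 74.16 → 74.
H and S are unchanged.

hsl(252, 97%, 74%)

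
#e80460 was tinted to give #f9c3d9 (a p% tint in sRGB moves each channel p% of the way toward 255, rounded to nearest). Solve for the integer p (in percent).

76%

#e80460 is rgb(232, 4, 96); #f9c3d9 is rgb(249, 195, 217).
On the G channel (widest range): 195 ≈ 4 + (p/100)(255 − 4), so p ≈ 100×(195 − 4)/(255 − 4) = 19100/251 = 76.10.
p = 76 reproduces all three channels after rounding.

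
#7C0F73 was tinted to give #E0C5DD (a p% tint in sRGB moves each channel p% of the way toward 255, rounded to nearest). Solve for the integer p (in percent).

#7C0F73 is rgb(124, 15, 115); #E0C5DD is rgb(224, 197, 221).
On the G channel (widest range): 197 ≈ 15 + (p/100)(255 − 15), so p ≈ 100×(197 − 15)/(255 − 15) = 18200/240 = 75.83.
p = 76 reproduces all three channels after rounding.

76%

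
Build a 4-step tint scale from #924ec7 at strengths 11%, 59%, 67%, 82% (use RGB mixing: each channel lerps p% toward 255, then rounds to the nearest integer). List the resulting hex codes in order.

#9e61cd, #d2b6e8, #dbc5ed, #ebdff5

#924ec7 is rgb(146, 78, 199).
11%: (146 + 11.99 = 157.99→158, 78 + 19.47 = 97.47→97, 199 + 6.16 = 205.16→205) → #9e61cd
59%: (146 + 64.31 = 210.31→210, 78 + 104.43 = 182.43→182, 199 + 33.04 = 232.04→232) → #d2b6e8
67%: (146 + 73.03 = 219.03→219, 78 + 118.59 = 196.59→197, 199 + 37.52 = 236.52→237) → #dbc5ed
82%: (146 + 89.38 = 235.38→235, 78 + 145.14 = 223.14→223, 199 + 45.92 = 244.92→245) → #ebdff5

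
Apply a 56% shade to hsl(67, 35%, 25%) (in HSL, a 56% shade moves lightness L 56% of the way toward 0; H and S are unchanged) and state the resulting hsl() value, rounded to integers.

L moves 56% from 25 toward 0: 25 − 14 = 11 → 11.
H and S are unchanged.

hsl(67, 35%, 11%)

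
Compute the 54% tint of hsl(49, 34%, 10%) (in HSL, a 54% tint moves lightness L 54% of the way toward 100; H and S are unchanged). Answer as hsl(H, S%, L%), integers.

hsl(49, 34%, 59%)

L moves 54% from 10 toward 100: 10 + 48.6 = 58.6 → 59.
H and S are unchanged.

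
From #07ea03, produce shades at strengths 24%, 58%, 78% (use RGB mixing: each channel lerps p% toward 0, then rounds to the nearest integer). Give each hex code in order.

#07ea03 is rgb(7, 234, 3).
24%: (7 − 1.68 = 5.32→5, 234 − 56.16 = 177.84→178, 3 − 0.72 = 2.28→2) → #05b202
58%: (7 − 4.06 = 2.94→3, 234 − 135.72 = 98.28→98, 3 − 1.74 = 1.26→1) → #036201
78%: (7 − 5.46 = 1.54→2, 234 − 182.52 = 51.48→51, 3 − 2.34 = 0.66→1) → #023301

#05b202, #036201, #023301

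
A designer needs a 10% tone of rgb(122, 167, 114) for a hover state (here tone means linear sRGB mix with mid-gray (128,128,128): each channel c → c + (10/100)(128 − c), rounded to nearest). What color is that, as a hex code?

#7BA373

Per channel, c → c + 0.1(128 − c):
  R: 122 + 0.1×(128−122) = 122 + 0.6 = 122.6 → 123
  G: 167 − 3.9 = 163.1 → 163
  B: 114 + 1.4 = 115.4 → 115
rgb(123, 163, 115) = #7BA373.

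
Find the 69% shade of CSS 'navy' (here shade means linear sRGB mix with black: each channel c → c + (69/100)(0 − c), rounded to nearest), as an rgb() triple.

CSS navy is rgb(0, 0, 128).
Per channel, c → c + 0.69(0 − c):
  R: 0 + 0.69×(0−0) = 0 + 0 = 0 → 0
  G: 0 + 0 = 0 → 0
  B: 128 + 0.69×(0−128) = 128 − 88.32 = 39.68 → 40

rgb(0, 0, 40)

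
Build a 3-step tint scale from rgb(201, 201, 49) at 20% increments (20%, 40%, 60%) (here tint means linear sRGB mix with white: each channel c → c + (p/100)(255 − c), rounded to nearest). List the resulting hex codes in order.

20%: (201 + 10.8 = 211.8→212, 201 + 10.8 = 211.8→212, 49 + 41.2 = 90.2→90) → #d4d45a
40%: (201 + 21.6 = 222.6→223, 201 + 21.6 = 222.6→223, 49 + 82.4 = 131.4→131) → #dfdf83
60%: (201 + 32.4 = 233.4→233, 201 + 32.4 = 233.4→233, 49 + 123.6 = 172.6→173) → #e9e9ad

#d4d45a, #dfdf83, #e9e9ad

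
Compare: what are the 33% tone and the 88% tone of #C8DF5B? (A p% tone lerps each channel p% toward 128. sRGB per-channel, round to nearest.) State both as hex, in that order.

#C8DF5B is rgb(200, 223, 91).
33% tone:
  R: 200 − 23.76 = 176.24 → 176
  G: 223 + 0.33×(128−223) = 223 − 31.35 = 191.65 → 192
  B: 91 + 0.33×(128−91) = 91 + 12.21 = 103.21 → 103
  → #B0C067
88% tone:
  R: 200 + 0.88×(128−200) = 200 − 63.36 = 136.64 → 137
  G: 223 − 83.6 = 139.4 → 139
  B: 91 + 0.88×(128−91) = 91 + 32.56 = 123.56 → 124
  → #898B7C

#B0C067, #898B7C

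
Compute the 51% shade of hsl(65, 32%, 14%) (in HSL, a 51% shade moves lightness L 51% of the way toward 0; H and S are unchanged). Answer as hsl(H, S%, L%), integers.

hsl(65, 32%, 7%)

L moves 51% from 14 toward 0: 14 − 7.14 = 6.86 → 7.
H and S are unchanged.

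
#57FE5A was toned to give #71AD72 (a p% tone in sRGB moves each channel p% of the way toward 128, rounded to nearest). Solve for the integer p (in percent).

64%

#57FE5A is rgb(87, 254, 90); #71AD72 is rgb(113, 173, 114).
On the G channel (widest range): 173 ≈ 254 + (p/100)(128 − 254), so p ≈ 100×(173 − 254)/(128 − 254) = -8100/-126 = 64.29.
p = 64 reproduces all three channels after rounding.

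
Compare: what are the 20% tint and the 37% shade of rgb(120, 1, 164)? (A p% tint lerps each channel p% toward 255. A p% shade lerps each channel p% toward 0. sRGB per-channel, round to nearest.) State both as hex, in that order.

20% tint:
  R: 120 + 0.2×(255−120) = 120 + 27 = 147 → 147
  G: 1 + 50.8 = 51.8 → 52
  B: 164 + 18.2 = 182.2 → 182
  → #9334b6
37% shade:
  R: 120 + 0.37×(0−120) = 120 − 44.4 = 75.6 → 76
  G: 1 + 0.37×(0−1) = 1 − 0.37 = 0.63 → 1
  B: 164 + 0.37×(0−164) = 164 − 60.68 = 103.32 → 103
  → #4c0167

#9334b6, #4c0167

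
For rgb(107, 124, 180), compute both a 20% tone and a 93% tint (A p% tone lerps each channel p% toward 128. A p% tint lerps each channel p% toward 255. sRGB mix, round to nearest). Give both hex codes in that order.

20% tone:
  R: 107 + 4.2 = 111.2 → 111
  G: 124 + 0.2×(128−124) = 124 + 0.8 = 124.8 → 125
  B: 180 − 10.4 = 169.6 → 170
  → #6F7DAA
93% tint:
  R: 107 + 0.93×(255−107) = 107 + 137.64 = 244.64 → 245
  G: 124 + 0.93×(255−124) = 124 + 121.83 = 245.83 → 246
  B: 180 + 0.93×(255−180) = 180 + 69.75 = 249.75 → 250
  → #F5F6FA

#6F7DAA, #F5F6FA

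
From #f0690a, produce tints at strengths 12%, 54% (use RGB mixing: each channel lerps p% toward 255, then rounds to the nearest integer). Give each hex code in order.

#f27b27, #f8ba8e

#f0690a is rgb(240, 105, 10).
12%: (240 + 1.8 = 241.8→242, 105 + 18 = 123→123, 10 + 29.4 = 39.4→39) → #f27b27
54%: (240 + 8.1 = 248.1→248, 105 + 81 = 186→186, 10 + 132.3 = 142.3→142) → #f8ba8e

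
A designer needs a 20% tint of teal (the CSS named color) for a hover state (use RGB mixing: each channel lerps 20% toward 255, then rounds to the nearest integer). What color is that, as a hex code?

CSS teal is rgb(0, 128, 128).
A 20% tint moves each channel 20% toward 255:
  R: 0 + 51 = 51 → 51
  G: 128 + 25.4 = 153.4 → 153
  B: 128 + 0.2×(255−128) = 128 + 25.4 = 153.4 → 153
rgb(51, 153, 153) = #339999.

#339999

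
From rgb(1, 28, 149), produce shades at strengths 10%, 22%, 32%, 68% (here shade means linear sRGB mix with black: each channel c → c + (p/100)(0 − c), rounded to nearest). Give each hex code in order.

#011986, #011674, #011365, #000930

10%: (1→1, 28 − 2.8 = 25.2→25, 149 − 14.9 = 134.1→134) → #011986
22%: (1→1, 28 − 6.16 = 21.84→22, 149 − 32.78 = 116.22→116) → #011674
32%: (1→1, 28 − 8.96 = 19.04→19, 149 − 47.68 = 101.32→101) → #011365
68%: (1 − 0.68 = 0.32→0, 28 − 19.04 = 8.96→9, 149 − 101.32 = 47.68→48) → #000930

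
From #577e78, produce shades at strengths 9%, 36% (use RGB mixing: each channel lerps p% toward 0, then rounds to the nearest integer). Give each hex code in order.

#577e78 is rgb(87, 126, 120).
9%: (87 − 7.83 = 79.17→79, 126 − 11.34 = 114.66→115, 120 − 10.8 = 109.2→109) → #4f736d
36%: (87 − 31.32 = 55.68→56, 126 − 45.36 = 80.64→81, 120 − 43.2 = 76.8→77) → #38514d

#4f736d, #38514d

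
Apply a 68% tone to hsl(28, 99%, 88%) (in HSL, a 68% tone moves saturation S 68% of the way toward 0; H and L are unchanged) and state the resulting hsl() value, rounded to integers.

S moves 68% from 99 toward 0: 99 − 67.32 = 31.68 → 32.
H and L are unchanged.

hsl(28, 32%, 88%)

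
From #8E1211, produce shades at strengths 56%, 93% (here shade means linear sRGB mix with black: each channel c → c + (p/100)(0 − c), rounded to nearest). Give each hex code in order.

#8E1211 is rgb(142, 18, 17).
56%: (142 − 79.52 = 62.48→62, 18 − 10.08 = 7.92→8, 17 − 9.52 = 7.48→7) → #3E0807
93%: (142 − 132.06 = 9.94→10, 18 − 16.74 = 1.26→1, 17 − 15.81 = 1.19→1) → #0A0101

#3E0807, #0A0101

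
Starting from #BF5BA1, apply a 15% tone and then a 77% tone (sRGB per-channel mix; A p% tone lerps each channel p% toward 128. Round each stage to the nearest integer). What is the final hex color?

#BF5BA1 is rgb(191, 91, 161).
Lerp each channel 15% toward 128:
  R: 191 − 9.45 = 181.55 → 182
  G: 91 + 5.55 = 96.55 → 97
  B: 161 + 0.15×(128−161) = 161 − 4.95 = 156.05 → 156
After the tone: rgb(182, 97, 156) = #B6619C.
A 77% tone moves each channel 77% toward 128:
  R: 182 − 41.58 = 140.42 → 140
  G: 97 + 23.87 = 120.87 → 121
  B: 156 − 21.56 = 134.44 → 134
rgb(140, 121, 134) = #8C7986.

#8C7986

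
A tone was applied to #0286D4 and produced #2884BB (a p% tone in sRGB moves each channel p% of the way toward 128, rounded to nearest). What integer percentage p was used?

#0286D4 is rgb(2, 134, 212); #2884BB is rgb(40, 132, 187).
On the R channel (widest range): 40 ≈ 2 + (p/100)(128 − 2), so p ≈ 100×(40 − 2)/(128 − 2) = 3800/126 = 30.16.
p = 30 reproduces all three channels after rounding.

30%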